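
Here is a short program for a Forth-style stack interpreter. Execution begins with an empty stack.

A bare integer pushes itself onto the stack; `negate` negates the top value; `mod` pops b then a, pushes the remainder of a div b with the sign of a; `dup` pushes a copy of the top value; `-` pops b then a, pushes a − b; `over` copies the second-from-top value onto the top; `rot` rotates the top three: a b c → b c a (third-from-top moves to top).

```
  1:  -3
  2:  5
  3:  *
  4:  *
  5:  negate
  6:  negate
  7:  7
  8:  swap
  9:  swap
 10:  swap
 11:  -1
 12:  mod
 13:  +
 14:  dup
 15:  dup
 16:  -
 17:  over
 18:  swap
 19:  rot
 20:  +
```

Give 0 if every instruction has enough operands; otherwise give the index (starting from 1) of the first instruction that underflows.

-3 → -3
5  → -3 5
*  → -15
*  — needs 2 operands, stack has 1 → underflow

4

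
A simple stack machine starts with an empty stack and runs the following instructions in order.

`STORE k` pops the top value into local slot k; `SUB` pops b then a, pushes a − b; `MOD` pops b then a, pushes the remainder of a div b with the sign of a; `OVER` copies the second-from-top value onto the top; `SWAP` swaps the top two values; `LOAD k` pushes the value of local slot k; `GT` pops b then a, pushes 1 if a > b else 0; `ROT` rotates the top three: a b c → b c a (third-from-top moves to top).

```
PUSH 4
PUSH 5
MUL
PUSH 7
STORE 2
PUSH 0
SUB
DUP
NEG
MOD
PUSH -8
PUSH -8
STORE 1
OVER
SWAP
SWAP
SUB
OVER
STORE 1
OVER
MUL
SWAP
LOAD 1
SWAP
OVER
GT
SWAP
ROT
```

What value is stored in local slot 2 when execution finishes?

PUSH 4   4
PUSH 5   4 5
MUL      20
PUSH 7   20 7
STORE 2  20
PUSH 0   20 0
SUB      20
DUP      20 20
NEG      20 -20
MOD      0
PUSH -8  0 -8
PUSH -8  0 -8 -8
STORE 1  0 -8
OVER     0 -8 0
SWAP     0 0 -8
SWAP     0 -8 0
SUB      0 -8
OVER     0 -8 0
STORE 1  0 -8
OVER     0 -8 0
MUL      0 0
SWAP     0 0
LOAD 1   0 0 0
SWAP     0 0 0
OVER     0 0 0 0
GT       0 0 0
SWAP     0 0 0
ROT      0 0 0

7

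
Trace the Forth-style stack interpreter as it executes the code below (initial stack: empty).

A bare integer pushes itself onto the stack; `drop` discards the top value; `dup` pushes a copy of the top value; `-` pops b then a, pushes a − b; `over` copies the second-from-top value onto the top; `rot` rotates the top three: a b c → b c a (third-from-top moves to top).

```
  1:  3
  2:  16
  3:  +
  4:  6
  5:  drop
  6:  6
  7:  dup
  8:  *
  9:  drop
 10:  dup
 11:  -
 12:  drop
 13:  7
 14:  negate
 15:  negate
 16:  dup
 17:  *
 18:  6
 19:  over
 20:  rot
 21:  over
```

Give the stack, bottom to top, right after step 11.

[0]

3    -> [3]
16   -> [3, 16]
+    -> [19]
6    -> [19, 6]
drop -> [19]
6    -> [19, 6]
dup  -> [19, 6, 6]
*    -> [19, 36]
drop -> [19]
dup  -> [19, 19]
-    -> [0]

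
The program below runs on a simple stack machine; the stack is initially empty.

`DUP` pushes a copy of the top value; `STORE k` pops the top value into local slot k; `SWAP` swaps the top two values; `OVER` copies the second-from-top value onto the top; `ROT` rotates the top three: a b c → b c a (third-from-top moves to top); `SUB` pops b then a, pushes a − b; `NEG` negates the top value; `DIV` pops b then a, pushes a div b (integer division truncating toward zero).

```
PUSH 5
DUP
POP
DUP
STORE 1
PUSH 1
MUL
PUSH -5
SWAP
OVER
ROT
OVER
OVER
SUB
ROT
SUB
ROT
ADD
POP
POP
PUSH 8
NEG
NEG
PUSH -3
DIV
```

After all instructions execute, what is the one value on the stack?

PUSH 5  → [5]
DUP     → [5, 5]
POP     → [5]
DUP     → [5, 5]
STORE 1 → [5]
PUSH 1  → [5, 1]
MUL     → [5]
PUSH -5 → [5, -5]
SWAP    → [-5, 5]
OVER    → [-5, 5, -5]
ROT     → [5, -5, -5]
OVER    → [5, -5, -5, -5]
OVER    → [5, -5, -5, -5, -5]
SUB     → [5, -5, -5, 0]
ROT     → [5, -5, 0, -5]
SUB     → [5, -5, 5]
ROT     → [-5, 5, 5]
ADD     → [-5, 10]
POP     → [-5]
POP     → []
PUSH 8  → [8]
NEG     → [-8]
NEG     → [8]
PUSH -3 → [8, -3]
DIV     → [-2]

-2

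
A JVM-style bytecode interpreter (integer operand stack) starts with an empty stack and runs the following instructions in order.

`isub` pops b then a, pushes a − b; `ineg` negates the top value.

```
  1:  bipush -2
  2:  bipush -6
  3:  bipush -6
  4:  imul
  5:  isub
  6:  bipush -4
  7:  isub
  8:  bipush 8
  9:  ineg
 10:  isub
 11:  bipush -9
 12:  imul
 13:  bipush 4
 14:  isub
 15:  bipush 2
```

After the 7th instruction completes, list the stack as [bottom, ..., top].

[-34]

bipush -2  -2
bipush -6  -2 -6
bipush -6  -2 -6 -6
imul       -2 36
isub       -38
bipush -4  -38 -4
isub       -34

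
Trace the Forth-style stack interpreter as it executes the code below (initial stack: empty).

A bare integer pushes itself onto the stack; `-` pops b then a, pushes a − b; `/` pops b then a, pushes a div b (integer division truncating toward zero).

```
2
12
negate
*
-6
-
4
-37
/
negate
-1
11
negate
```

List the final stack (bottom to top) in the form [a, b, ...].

2      : 2
12     : 2 12
negate : 2 -12
*      : -24
-6     : -24 -6
-      : -18
4      : -18 4
-37    : -18 4 -37
/      : -18 0
negate : -18 0
-1     : -18 0 -1
11     : -18 0 -1 11
negate : -18 0 -1 -11

[-18, 0, -1, -11]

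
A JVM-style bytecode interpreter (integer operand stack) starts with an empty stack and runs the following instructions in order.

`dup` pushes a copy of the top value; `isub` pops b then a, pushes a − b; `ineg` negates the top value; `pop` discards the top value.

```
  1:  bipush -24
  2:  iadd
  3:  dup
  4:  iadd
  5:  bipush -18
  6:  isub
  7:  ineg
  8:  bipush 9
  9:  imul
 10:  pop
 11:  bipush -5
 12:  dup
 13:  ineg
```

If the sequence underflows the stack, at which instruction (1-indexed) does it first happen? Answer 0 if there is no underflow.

2

bipush -24 : -24
iadd  — needs 2 operands, stack has 1 → underflow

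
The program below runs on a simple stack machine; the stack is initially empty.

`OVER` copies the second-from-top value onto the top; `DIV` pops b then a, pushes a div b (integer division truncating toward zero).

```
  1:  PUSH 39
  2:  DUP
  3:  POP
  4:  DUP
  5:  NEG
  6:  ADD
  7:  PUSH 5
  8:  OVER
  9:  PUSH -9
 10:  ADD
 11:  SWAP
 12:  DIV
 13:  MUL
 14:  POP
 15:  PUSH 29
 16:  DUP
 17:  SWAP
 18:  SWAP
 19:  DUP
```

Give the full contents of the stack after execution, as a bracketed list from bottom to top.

[29, 29, 29]

PUSH 39 -> 39
DUP     -> 39 39
POP     -> 39
DUP     -> 39 39
NEG     -> 39 -39
ADD     -> 0
PUSH 5  -> 0 5
OVER    -> 0 5 0
PUSH -9 -> 0 5 0 -9
ADD     -> 0 5 -9
SWAP    -> 0 -9 5
DIV     -> 0 -1
MUL     -> 0
POP     -> (empty)
PUSH 29 -> 29
DUP     -> 29 29
SWAP    -> 29 29
SWAP    -> 29 29
DUP     -> 29 29 29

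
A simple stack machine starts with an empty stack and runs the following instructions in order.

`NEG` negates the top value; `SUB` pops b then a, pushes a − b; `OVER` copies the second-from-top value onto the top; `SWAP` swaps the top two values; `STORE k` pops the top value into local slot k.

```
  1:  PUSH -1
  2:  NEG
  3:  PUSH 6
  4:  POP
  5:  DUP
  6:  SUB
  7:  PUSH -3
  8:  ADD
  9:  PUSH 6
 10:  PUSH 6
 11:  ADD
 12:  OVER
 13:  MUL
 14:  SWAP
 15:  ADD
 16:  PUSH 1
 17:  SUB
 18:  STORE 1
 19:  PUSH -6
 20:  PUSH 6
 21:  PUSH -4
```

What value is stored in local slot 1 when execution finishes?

-40

PUSH -1 → -1
NEG     → 1
PUSH 6  → 1 6
POP     → 1
DUP     → 1 1
SUB     → 0
PUSH -3 → 0 -3
ADD     → -3
PUSH 6  → -3 6
PUSH 6  → -3 6 6
ADD     → -3 12
OVER    → -3 12 -3
MUL     → -3 -36
SWAP    → -36 -3
ADD     → -39
PUSH 1  → -39 1
SUB     → -40
STORE 1 → (empty)
PUSH -6 → -6
PUSH 6  → -6 6
PUSH -4 → -6 6 -4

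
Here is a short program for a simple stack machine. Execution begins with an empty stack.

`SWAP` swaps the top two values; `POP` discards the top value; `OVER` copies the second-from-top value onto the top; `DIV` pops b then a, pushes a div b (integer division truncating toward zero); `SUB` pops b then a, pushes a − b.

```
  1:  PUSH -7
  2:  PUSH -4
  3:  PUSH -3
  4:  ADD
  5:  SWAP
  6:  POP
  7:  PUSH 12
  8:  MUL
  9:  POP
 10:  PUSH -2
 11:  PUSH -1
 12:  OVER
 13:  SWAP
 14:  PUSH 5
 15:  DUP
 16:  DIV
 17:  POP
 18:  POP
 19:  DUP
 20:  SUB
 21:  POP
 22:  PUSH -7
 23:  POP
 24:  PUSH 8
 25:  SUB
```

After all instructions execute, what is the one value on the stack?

PUSH -7  [-7]
PUSH -4  [-7, -4]
PUSH -3  [-7, -4, -3]
ADD      [-7, -7]
SWAP     [-7, -7]
POP      [-7]
PUSH 12  [-7, 12]
MUL      [-84]
POP      []
PUSH -2  [-2]
PUSH -1  [-2, -1]
OVER     [-2, -1, -2]
SWAP     [-2, -2, -1]
PUSH 5   [-2, -2, -1, 5]
DUP      [-2, -2, -1, 5, 5]
DIV      [-2, -2, -1, 1]
POP      [-2, -2, -1]
POP      [-2, -2]
DUP      [-2, -2, -2]
SUB      [-2, 0]
POP      [-2]
PUSH -7  [-2, -7]
POP      [-2]
PUSH 8   [-2, 8]
SUB      [-10]

-10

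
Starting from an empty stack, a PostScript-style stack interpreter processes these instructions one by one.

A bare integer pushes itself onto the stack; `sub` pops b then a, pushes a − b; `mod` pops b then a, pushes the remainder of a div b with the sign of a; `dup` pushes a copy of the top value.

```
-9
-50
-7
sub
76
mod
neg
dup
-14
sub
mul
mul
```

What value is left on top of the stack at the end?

-9  → [-9]
-50 → [-9, -50]
-7  → [-9, -50, -7]
sub → [-9, -43]
76  → [-9, -43, 76]
mod → [-9, -43]
neg → [-9, 43]
dup → [-9, 43, 43]
-14 → [-9, 43, 43, -14]
sub → [-9, 43, 57]
mul → [-9, 2451]
mul → [-22059]

-22059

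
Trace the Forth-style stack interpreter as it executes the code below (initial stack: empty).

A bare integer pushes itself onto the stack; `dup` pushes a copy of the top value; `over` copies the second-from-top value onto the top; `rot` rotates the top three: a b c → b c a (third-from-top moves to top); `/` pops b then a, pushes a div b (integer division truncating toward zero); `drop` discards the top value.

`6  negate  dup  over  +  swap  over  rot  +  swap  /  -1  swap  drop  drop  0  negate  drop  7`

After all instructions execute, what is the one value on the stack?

6       [6]
negate  [-6]
dup     [-6, -6]
over    [-6, -6, -6]
+       [-6, -12]
swap    [-12, -6]
over    [-12, -6, -12]
rot     [-6, -12, -12]
+       [-6, -24]
swap    [-24, -6]
/       [4]
-1      [4, -1]
swap    [-1, 4]
drop    [-1]
drop    []
0       [0]
negate  [0]
drop    []
7       [7]

7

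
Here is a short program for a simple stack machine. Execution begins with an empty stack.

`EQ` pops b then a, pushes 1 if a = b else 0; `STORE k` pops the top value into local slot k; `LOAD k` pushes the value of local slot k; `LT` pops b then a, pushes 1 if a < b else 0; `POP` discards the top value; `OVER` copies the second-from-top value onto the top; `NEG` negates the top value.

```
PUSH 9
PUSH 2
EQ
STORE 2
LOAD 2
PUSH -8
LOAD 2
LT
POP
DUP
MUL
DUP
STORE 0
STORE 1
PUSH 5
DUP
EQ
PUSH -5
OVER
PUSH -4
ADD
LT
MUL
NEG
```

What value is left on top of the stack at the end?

PUSH 9  : 9
PUSH 2  : 9 2
EQ      : 0
STORE 2 : (empty)
LOAD 2  : 0
PUSH -8 : 0 -8
LOAD 2  : 0 -8 0
LT      : 0 1
POP     : 0
DUP     : 0 0
MUL     : 0
DUP     : 0 0
STORE 0 : 0
STORE 1 : (empty)
PUSH 5  : 5
DUP     : 5 5
EQ      : 1
PUSH -5 : 1 -5
OVER    : 1 -5 1
PUSH -4 : 1 -5 1 -4
ADD     : 1 -5 -3
LT      : 1 1
MUL     : 1
NEG     : -1

-1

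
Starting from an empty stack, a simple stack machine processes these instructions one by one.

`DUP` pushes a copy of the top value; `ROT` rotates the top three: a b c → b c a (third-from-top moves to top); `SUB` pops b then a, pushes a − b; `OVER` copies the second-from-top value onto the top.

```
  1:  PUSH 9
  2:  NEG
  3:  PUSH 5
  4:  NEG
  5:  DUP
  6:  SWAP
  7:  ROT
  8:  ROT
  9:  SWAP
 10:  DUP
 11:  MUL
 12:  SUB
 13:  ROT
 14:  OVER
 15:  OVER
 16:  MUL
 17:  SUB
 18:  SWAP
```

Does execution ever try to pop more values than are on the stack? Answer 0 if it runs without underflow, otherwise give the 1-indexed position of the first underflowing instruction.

PUSH 9 → [9]
NEG    → [-9]
PUSH 5 → [-9, 5]
NEG    → [-9, -5]
DUP    → [-9, -5, -5]
SWAP   → [-9, -5, -5]
ROT    → [-5, -5, -9]
ROT    → [-5, -9, -5]
SWAP   → [-5, -5, -9]
DUP    → [-5, -5, -9, -9]
MUL    → [-5, -5, 81]
SUB    → [-5, -86]
ROT  — needs 3 operands, stack has 2 → underflow

13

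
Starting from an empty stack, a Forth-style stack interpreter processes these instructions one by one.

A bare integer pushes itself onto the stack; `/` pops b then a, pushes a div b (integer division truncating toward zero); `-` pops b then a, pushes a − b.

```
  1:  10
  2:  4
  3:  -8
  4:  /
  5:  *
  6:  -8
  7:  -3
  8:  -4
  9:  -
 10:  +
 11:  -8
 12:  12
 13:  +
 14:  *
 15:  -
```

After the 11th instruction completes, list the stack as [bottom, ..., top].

10 -> [10]
4  -> [10, 4]
-8 -> [10, 4, -8]
/  -> [10, 0]
*  -> [0]
-8 -> [0, -8]
-3 -> [0, -8, -3]
-4 -> [0, -8, -3, -4]
-  -> [0, -8, 1]
+  -> [0, -7]
-8 -> [0, -7, -8]

[0, -7, -8]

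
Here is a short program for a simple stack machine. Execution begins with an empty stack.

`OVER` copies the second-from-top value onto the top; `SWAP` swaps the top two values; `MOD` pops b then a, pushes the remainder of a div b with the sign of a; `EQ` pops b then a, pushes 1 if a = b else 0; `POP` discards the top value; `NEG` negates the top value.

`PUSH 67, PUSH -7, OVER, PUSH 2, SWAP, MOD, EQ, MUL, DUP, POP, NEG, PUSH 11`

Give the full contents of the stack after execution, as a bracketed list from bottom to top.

PUSH 67  [67]
PUSH -7  [67, -7]
OVER     [67, -7, 67]
PUSH 2   [67, -7, 67, 2]
SWAP     [67, -7, 2, 67]
MOD      [67, -7, 2]
EQ       [67, 0]
MUL      [0]
DUP      [0, 0]
POP      [0]
NEG      [0]
PUSH 11  [0, 11]

[0, 11]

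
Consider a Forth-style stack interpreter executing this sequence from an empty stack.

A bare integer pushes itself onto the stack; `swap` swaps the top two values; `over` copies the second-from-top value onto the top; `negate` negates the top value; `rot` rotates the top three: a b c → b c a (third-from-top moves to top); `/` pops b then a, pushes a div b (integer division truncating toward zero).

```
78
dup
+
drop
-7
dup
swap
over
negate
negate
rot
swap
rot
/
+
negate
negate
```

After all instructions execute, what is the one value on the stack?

78     → 78
dup    → 78 78
+      → 156
drop   → (empty)
-7     → -7
dup    → -7 -7
swap   → -7 -7
over   → -7 -7 -7
negate → -7 -7 7
negate → -7 -7 -7
rot    → -7 -7 -7
swap   → -7 -7 -7
rot    → -7 -7 -7
/      → -7 1
+      → -6
negate → 6
negate → -6

-6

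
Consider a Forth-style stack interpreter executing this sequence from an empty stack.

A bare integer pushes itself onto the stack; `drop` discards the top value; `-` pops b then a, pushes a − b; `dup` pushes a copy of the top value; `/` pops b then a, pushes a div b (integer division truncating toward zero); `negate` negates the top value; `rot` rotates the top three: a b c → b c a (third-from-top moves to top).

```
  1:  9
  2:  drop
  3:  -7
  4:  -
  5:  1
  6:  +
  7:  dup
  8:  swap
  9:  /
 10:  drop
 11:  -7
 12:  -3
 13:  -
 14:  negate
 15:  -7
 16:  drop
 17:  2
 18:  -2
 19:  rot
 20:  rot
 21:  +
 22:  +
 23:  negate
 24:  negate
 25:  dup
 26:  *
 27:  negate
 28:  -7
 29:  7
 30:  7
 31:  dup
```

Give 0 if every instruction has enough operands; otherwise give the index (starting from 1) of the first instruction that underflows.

4

9    : [9]
drop : []
-7   : [-7]
-  — needs 2 operands, stack has 1 → underflow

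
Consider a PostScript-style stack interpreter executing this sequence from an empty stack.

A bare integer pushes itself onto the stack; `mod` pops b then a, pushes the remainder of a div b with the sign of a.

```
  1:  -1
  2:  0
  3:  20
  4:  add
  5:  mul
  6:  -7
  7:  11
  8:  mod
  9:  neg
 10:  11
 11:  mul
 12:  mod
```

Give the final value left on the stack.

-20

-1  : [-1]
0   : [-1, 0]
20  : [-1, 0, 20]
add : [-1, 20]
mul : [-20]
-7  : [-20, -7]
11  : [-20, -7, 11]
mod : [-20, -7]
neg : [-20, 7]
11  : [-20, 7, 11]
mul : [-20, 77]
mod : [-20]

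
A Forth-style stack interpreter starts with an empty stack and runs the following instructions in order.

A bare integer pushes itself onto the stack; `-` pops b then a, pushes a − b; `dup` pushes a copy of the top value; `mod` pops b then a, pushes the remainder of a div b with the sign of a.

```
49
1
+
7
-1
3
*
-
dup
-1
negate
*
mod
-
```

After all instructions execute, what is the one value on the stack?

49     : [49]
1      : [49, 1]
+      : [50]
7      : [50, 7]
-1     : [50, 7, -1]
3      : [50, 7, -1, 3]
*      : [50, 7, -3]
-      : [50, 10]
dup    : [50, 10, 10]
-1     : [50, 10, 10, -1]
negate : [50, 10, 10, 1]
*      : [50, 10, 10]
mod    : [50, 0]
-      : [50]

50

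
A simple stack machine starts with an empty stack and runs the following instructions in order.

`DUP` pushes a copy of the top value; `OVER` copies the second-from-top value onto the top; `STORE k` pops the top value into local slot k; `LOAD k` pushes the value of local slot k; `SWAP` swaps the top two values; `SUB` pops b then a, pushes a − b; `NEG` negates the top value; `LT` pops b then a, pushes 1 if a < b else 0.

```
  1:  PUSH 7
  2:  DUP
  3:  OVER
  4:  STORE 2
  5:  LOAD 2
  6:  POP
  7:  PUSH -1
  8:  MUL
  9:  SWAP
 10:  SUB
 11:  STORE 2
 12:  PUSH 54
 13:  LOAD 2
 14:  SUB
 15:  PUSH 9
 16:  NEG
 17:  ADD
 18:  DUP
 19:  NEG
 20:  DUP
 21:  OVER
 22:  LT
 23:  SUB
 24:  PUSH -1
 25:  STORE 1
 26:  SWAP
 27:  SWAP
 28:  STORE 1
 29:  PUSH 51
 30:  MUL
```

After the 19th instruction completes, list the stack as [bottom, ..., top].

PUSH 7  -> [7]
DUP     -> [7, 7]
OVER    -> [7, 7, 7]
STORE 2 -> [7, 7]
LOAD 2  -> [7, 7, 7]
POP     -> [7, 7]
PUSH -1 -> [7, 7, -1]
MUL     -> [7, -7]
SWAP    -> [-7, 7]
SUB     -> [-14]
STORE 2 -> []
PUSH 54 -> [54]
LOAD 2  -> [54, -14]
SUB     -> [68]
PUSH 9  -> [68, 9]
NEG     -> [68, -9]
ADD     -> [59]
DUP     -> [59, 59]
NEG     -> [59, -59]

[59, -59]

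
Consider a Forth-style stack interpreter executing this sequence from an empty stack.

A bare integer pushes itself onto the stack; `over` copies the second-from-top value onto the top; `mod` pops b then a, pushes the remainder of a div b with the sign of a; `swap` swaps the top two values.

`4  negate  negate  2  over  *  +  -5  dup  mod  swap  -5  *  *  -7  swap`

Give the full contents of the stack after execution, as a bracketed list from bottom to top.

4       4
negate  -4
negate  4
2       4 2
over    4 2 4
*       4 8
+       12
-5      12 -5
dup     12 -5 -5
mod     12 0
swap    0 12
-5      0 12 -5
*       0 -60
*       0
-7      0 -7
swap    -7 0

[-7, 0]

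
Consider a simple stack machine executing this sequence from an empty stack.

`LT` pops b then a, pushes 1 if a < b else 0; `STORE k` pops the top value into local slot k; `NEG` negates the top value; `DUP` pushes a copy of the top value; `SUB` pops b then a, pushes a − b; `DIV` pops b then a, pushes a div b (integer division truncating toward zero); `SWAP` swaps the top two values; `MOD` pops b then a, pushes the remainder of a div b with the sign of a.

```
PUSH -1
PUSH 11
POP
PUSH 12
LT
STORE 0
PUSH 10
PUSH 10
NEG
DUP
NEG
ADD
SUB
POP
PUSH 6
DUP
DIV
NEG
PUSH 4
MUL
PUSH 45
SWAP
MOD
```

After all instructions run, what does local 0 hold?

1

PUSH -1  [-1]
PUSH 11  [-1, 11]
POP      [-1]
PUSH 12  [-1, 12]
LT       [1]
STORE 0  []
PUSH 10  [10]
PUSH 10  [10, 10]
NEG      [10, -10]
DUP      [10, -10, -10]
NEG      [10, -10, 10]
ADD      [10, 0]
SUB      [10]
POP      []
PUSH 6   [6]
DUP      [6, 6]
DIV      [1]
NEG      [-1]
PUSH 4   [-1, 4]
MUL      [-4]
PUSH 45  [-4, 45]
SWAP     [45, -4]
MOD      [1]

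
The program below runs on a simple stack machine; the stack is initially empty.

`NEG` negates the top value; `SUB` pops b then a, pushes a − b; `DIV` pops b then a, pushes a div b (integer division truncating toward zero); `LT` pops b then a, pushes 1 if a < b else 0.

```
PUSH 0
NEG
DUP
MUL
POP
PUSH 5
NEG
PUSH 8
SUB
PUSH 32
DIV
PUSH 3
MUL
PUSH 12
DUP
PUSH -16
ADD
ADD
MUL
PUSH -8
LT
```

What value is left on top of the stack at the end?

PUSH 0   → [0]
NEG      → [0]
DUP      → [0, 0]
MUL      → [0]
POP      → []
PUSH 5   → [5]
NEG      → [-5]
PUSH 8   → [-5, 8]
SUB      → [-13]
PUSH 32  → [-13, 32]
DIV      → [0]
PUSH 3   → [0, 3]
MUL      → [0]
PUSH 12  → [0, 12]
DUP      → [0, 12, 12]
PUSH -16 → [0, 12, 12, -16]
ADD      → [0, 12, -4]
ADD      → [0, 8]
MUL      → [0]
PUSH -8  → [0, -8]
LT       → [0]

0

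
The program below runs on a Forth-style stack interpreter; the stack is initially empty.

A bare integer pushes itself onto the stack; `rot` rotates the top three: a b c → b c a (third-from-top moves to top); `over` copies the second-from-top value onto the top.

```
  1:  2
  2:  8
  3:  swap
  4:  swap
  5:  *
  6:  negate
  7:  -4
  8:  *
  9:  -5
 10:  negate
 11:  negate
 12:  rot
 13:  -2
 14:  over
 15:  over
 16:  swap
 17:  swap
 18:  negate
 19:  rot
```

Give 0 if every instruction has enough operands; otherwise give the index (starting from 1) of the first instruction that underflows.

12

2      → [2]
8      → [2, 8]
swap   → [8, 2]
swap   → [2, 8]
*      → [16]
negate → [-16]
-4     → [-16, -4]
*      → [64]
-5     → [64, -5]
negate → [64, 5]
negate → [64, -5]
rot  — needs 3 operands, stack has 2 → underflow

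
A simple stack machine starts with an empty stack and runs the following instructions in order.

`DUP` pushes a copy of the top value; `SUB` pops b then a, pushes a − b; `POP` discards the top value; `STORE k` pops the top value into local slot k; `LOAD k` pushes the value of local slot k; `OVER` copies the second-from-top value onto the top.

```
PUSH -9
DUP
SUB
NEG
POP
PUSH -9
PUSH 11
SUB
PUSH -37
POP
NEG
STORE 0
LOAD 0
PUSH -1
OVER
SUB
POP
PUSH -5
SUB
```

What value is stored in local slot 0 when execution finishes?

20

PUSH -9  -> -9
DUP      -> -9 -9
SUB      -> 0
NEG      -> 0
POP      -> (empty)
PUSH -9  -> -9
PUSH 11  -> -9 11
SUB      -> -20
PUSH -37 -> -20 -37
POP      -> -20
NEG      -> 20
STORE 0  -> (empty)
LOAD 0   -> 20
PUSH -1  -> 20 -1
OVER     -> 20 -1 20
SUB      -> 20 -21
POP      -> 20
PUSH -5  -> 20 -5
SUB      -> 25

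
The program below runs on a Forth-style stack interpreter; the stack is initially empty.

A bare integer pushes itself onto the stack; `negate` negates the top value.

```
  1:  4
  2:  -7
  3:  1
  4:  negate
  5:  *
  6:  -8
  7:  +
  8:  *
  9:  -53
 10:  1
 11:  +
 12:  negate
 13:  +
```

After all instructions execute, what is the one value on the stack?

48

4      → [4]
-7     → [4, -7]
1      → [4, -7, 1]
negate → [4, -7, -1]
*      → [4, 7]
-8     → [4, 7, -8]
+      → [4, -1]
*      → [-4]
-53    → [-4, -53]
1      → [-4, -53, 1]
+      → [-4, -52]
negate → [-4, 52]
+      → [48]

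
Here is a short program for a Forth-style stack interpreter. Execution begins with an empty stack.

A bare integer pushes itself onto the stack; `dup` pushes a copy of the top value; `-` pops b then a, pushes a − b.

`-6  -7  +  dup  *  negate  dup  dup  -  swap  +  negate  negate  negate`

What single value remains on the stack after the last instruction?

169

-6     → -6
-7     → -6 -7
+      → -13
dup    → -13 -13
*      → 169
negate → -169
dup    → -169 -169
dup    → -169 -169 -169
-      → -169 0
swap   → 0 -169
+      → -169
negate → 169
negate → -169
negate → 169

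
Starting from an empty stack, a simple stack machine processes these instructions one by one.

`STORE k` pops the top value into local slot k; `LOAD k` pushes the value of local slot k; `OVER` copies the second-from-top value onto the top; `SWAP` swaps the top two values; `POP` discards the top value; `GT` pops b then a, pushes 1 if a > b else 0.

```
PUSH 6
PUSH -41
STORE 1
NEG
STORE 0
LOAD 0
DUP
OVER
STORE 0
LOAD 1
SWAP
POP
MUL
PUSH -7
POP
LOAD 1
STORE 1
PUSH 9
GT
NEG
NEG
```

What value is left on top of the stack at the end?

1

PUSH 6   : 6
PUSH -41 : 6 -41
STORE 1  : 6
NEG      : -6
STORE 0  : (empty)
LOAD 0   : -6
DUP      : -6 -6
OVER     : -6 -6 -6
STORE 0  : -6 -6
LOAD 1   : -6 -6 -41
SWAP     : -6 -41 -6
POP      : -6 -41
MUL      : 246
PUSH -7  : 246 -7
POP      : 246
LOAD 1   : 246 -41
STORE 1  : 246
PUSH 9   : 246 9
GT       : 1
NEG      : -1
NEG      : 1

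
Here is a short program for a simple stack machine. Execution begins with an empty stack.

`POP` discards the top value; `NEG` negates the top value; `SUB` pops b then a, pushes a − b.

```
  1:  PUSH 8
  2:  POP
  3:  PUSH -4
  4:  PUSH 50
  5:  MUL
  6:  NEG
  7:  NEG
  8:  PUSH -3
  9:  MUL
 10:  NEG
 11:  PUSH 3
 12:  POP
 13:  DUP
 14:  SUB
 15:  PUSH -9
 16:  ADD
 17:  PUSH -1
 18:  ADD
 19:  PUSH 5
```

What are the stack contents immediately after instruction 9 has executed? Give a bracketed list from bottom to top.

[600]

PUSH 8  : [8]
POP     : []
PUSH -4 : [-4]
PUSH 50 : [-4, 50]
MUL     : [-200]
NEG     : [200]
NEG     : [-200]
PUSH -3 : [-200, -3]
MUL     : [600]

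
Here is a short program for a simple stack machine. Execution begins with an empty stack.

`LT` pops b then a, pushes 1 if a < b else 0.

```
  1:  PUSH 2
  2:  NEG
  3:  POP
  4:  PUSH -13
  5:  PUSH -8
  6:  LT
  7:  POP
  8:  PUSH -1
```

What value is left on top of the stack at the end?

PUSH 2   -> 2
NEG      -> -2
POP      -> (empty)
PUSH -13 -> -13
PUSH -8  -> -13 -8
LT       -> 1
POP      -> (empty)
PUSH -1  -> -1

-1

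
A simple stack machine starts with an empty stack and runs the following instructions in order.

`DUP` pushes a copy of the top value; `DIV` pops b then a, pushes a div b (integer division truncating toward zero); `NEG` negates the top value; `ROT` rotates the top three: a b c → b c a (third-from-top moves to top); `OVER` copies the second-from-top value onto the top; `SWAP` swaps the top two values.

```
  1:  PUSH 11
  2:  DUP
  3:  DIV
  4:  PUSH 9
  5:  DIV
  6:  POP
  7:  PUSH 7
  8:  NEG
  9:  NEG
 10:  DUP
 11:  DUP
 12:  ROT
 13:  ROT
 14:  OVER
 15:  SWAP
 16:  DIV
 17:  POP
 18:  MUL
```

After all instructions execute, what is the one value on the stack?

PUSH 11 → 11
DUP     → 11 11
DIV     → 1
PUSH 9  → 1 9
DIV     → 0
POP     → (empty)
PUSH 7  → 7
NEG     → -7
NEG     → 7
DUP     → 7 7
DUP     → 7 7 7
ROT     → 7 7 7
ROT     → 7 7 7
OVER    → 7 7 7 7
SWAP    → 7 7 7 7
DIV     → 7 7 1
POP     → 7 7
MUL     → 49

49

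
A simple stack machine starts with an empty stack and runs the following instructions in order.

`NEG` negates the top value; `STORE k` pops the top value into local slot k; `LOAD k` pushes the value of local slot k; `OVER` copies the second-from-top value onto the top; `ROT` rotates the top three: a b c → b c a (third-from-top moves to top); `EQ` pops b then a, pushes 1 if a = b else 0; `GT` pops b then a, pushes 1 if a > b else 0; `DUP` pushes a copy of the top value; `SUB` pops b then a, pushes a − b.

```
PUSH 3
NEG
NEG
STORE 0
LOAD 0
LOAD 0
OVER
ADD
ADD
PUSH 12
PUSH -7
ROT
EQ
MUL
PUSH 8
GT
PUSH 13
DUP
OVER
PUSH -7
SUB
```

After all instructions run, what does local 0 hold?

3

PUSH 3  → [3]
NEG     → [-3]
NEG     → [3]
STORE 0 → []
LOAD 0  → [3]
LOAD 0  → [3, 3]
OVER    → [3, 3, 3]
ADD     → [3, 6]
ADD     → [9]
PUSH 12 → [9, 12]
PUSH -7 → [9, 12, -7]
ROT     → [12, -7, 9]
EQ      → [12, 0]
MUL     → [0]
PUSH 8  → [0, 8]
GT      → [0]
PUSH 13 → [0, 13]
DUP     → [0, 13, 13]
OVER    → [0, 13, 13, 13]
PUSH -7 → [0, 13, 13, 13, -7]
SUB     → [0, 13, 13, 20]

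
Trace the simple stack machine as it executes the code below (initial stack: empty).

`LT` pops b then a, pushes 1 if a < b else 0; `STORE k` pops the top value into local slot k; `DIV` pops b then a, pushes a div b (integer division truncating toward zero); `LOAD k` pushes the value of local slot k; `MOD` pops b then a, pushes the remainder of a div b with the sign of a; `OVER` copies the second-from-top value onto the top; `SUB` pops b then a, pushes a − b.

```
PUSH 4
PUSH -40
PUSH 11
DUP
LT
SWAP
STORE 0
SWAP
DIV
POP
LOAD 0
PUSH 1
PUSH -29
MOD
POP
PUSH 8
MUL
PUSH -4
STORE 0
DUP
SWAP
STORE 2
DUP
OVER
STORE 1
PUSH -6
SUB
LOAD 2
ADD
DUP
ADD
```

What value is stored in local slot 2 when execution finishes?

-320

PUSH 4   : 4
PUSH -40 : 4 -40
PUSH 11  : 4 -40 11
DUP      : 4 -40 11 11
LT       : 4 -40 0
SWAP     : 4 0 -40
STORE 0  : 4 0
SWAP     : 0 4
DIV      : 0
POP      : (empty)
LOAD 0   : -40
PUSH 1   : -40 1
PUSH -29 : -40 1 -29
MOD      : -40 1
POP      : -40
PUSH 8   : -40 8
MUL      : -320
PUSH -4  : -320 -4
STORE 0  : -320
DUP      : -320 -320
SWAP     : -320 -320
STORE 2  : -320
DUP      : -320 -320
OVER     : -320 -320 -320
STORE 1  : -320 -320
PUSH -6  : -320 -320 -6
SUB      : -320 -314
LOAD 2   : -320 -314 -320
ADD      : -320 -634
DUP      : -320 -634 -634
ADD      : -320 -1268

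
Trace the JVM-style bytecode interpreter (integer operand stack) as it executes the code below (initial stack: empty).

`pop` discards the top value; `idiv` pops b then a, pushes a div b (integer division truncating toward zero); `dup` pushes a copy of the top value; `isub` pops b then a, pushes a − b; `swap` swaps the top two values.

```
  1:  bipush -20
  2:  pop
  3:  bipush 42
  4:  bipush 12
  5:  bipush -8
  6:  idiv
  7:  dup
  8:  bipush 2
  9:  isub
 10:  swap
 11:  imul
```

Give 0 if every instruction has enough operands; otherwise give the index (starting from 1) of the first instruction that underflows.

bipush -20  [-20]
pop         []
bipush 42   [42]
bipush 12   [42, 12]
bipush -8   [42, 12, -8]
idiv        [42, -1]
dup         [42, -1, -1]
bipush 2    [42, -1, -1, 2]
isub        [42, -1, -3]
swap        [42, -3, -1]
imul        [42, 3]

0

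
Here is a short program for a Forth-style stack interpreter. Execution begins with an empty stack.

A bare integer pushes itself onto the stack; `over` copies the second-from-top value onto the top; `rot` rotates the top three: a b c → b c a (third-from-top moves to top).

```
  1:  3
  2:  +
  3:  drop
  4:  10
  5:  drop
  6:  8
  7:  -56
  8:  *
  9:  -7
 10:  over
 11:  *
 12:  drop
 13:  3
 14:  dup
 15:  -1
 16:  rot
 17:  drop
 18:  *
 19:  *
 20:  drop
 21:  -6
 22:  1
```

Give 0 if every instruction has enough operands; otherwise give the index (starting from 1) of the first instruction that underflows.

2

3  [3]
+  — needs 2 operands, stack has 1 → underflow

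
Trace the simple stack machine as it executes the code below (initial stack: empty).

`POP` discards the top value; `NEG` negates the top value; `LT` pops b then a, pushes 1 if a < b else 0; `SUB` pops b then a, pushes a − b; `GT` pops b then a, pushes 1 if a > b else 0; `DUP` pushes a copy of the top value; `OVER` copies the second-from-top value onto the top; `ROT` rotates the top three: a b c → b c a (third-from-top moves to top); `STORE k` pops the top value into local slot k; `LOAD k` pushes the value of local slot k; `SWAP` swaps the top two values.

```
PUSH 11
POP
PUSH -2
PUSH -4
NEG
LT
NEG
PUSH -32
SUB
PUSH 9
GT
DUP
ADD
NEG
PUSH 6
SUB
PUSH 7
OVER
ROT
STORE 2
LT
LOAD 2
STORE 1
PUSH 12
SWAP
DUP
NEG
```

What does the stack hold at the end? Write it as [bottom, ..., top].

PUSH 11  → 11
POP      → (empty)
PUSH -2  → -2
PUSH -4  → -2 -4
NEG      → -2 4
LT       → 1
NEG      → -1
PUSH -32 → -1 -32
SUB      → 31
PUSH 9   → 31 9
GT       → 1
DUP      → 1 1
ADD      → 2
NEG      → -2
PUSH 6   → -2 6
SUB      → -8
PUSH 7   → -8 7
OVER     → -8 7 -8
ROT      → 7 -8 -8
STORE 2  → 7 -8
LT       → 0
LOAD 2   → 0 -8
STORE 1  → 0
PUSH 12  → 0 12
SWAP     → 12 0
DUP      → 12 0 0
NEG      → 12 0 0

[12, 0, 0]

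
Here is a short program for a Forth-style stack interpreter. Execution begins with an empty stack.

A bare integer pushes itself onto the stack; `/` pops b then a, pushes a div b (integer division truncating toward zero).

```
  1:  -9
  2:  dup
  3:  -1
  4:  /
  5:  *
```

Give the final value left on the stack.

-81

-9  : [-9]
dup : [-9, -9]
-1  : [-9, -9, -1]
/   : [-9, 9]
*   : [-81]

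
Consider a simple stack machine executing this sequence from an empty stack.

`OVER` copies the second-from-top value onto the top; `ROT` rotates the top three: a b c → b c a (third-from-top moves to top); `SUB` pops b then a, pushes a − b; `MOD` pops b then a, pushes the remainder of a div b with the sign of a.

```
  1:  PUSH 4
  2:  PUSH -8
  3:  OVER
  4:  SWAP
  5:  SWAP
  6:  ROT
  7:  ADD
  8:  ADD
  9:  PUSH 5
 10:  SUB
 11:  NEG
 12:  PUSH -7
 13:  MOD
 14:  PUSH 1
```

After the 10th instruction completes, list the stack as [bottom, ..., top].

PUSH 4  : [4]
PUSH -8 : [4, -8]
OVER    : [4, -8, 4]
SWAP    : [4, 4, -8]
SWAP    : [4, -8, 4]
ROT     : [-8, 4, 4]
ADD     : [-8, 8]
ADD     : [0]
PUSH 5  : [0, 5]
SUB     : [-5]

[-5]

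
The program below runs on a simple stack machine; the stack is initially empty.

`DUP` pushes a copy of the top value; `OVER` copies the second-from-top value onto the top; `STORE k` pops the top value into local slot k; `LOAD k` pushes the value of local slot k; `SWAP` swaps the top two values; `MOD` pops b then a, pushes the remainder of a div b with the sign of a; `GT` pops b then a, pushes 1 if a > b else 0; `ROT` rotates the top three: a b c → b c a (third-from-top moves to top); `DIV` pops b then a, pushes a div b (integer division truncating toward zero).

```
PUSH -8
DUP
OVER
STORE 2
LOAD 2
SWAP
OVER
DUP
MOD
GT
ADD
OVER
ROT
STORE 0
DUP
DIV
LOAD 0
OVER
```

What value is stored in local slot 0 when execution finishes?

PUSH -8 → -8
DUP     → -8 -8
OVER    → -8 -8 -8
STORE 2 → -8 -8
LOAD 2  → -8 -8 -8
SWAP    → -8 -8 -8
OVER    → -8 -8 -8 -8
DUP     → -8 -8 -8 -8 -8
MOD     → -8 -8 -8 0
GT      → -8 -8 0
ADD     → -8 -8
OVER    → -8 -8 -8
ROT     → -8 -8 -8
STORE 0 → -8 -8
DUP     → -8 -8 -8
DIV     → -8 1
LOAD 0  → -8 1 -8
OVER    → -8 1 -8 1

-8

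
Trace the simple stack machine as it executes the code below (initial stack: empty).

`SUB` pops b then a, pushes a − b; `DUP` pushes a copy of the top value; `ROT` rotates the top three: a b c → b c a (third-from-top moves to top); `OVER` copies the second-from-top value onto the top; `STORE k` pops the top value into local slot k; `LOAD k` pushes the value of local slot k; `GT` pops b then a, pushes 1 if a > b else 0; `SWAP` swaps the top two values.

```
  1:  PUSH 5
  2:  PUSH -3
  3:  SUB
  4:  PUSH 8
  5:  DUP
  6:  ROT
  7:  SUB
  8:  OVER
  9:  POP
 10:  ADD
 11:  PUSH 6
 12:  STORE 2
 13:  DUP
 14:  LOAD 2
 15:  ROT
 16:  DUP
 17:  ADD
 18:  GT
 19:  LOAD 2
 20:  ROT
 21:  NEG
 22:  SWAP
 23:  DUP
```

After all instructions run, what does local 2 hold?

6

PUSH 5  -> [5]
PUSH -3 -> [5, -3]
SUB     -> [8]
PUSH 8  -> [8, 8]
DUP     -> [8, 8, 8]
ROT     -> [8, 8, 8]
SUB     -> [8, 0]
OVER    -> [8, 0, 8]
POP     -> [8, 0]
ADD     -> [8]
PUSH 6  -> [8, 6]
STORE 2 -> [8]
DUP     -> [8, 8]
LOAD 2  -> [8, 8, 6]
ROT     -> [8, 6, 8]
DUP     -> [8, 6, 8, 8]
ADD     -> [8, 6, 16]
GT      -> [8, 0]
LOAD 2  -> [8, 0, 6]
ROT     -> [0, 6, 8]
NEG     -> [0, 6, -8]
SWAP    -> [0, -8, 6]
DUP     -> [0, -8, 6, 6]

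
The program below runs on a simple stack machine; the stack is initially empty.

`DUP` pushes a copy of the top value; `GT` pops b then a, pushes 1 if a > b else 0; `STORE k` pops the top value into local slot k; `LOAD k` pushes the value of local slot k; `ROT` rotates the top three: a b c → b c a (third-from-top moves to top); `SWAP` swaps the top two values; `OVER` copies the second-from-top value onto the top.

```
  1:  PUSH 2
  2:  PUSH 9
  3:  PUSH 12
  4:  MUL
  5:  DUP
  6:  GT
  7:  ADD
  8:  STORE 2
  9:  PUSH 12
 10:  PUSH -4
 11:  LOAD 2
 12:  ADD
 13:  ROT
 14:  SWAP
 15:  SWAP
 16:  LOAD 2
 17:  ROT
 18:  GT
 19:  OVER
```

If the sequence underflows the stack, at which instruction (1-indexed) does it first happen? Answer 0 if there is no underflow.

13

PUSH 2  : 2
PUSH 9  : 2 9
PUSH 12 : 2 9 12
MUL     : 2 108
DUP     : 2 108 108
GT      : 2 0
ADD     : 2
STORE 2 : (empty)
PUSH 12 : 12
PUSH -4 : 12 -4
LOAD 2  : 12 -4 2
ADD     : 12 -2
ROT  — needs 3 operands, stack has 2 → underflow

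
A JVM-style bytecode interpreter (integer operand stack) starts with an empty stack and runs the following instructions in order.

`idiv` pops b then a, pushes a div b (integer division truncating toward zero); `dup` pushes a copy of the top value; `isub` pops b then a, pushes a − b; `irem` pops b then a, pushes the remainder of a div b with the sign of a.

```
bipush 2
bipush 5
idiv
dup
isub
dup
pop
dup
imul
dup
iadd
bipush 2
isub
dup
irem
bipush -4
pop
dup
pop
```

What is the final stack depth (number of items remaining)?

bipush 2  → [2]
bipush 5  → [2, 5]
idiv      → [0]
dup       → [0, 0]
isub      → [0]
dup       → [0, 0]
pop       → [0]
dup       → [0, 0]
imul      → [0]
dup       → [0, 0]
iadd      → [0]
bipush 2  → [0, 2]
isub      → [-2]
dup       → [-2, -2]
irem      → [0]
bipush -4 → [0, -4]
pop       → [0]
dup       → [0, 0]
pop       → [0]

1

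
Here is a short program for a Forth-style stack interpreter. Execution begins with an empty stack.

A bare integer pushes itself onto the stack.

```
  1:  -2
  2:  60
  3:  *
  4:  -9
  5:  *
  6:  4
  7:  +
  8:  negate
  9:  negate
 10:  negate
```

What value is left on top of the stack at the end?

-1084

-2     : [-2]
60     : [-2, 60]
*      : [-120]
-9     : [-120, -9]
*      : [1080]
4      : [1080, 4]
+      : [1084]
negate : [-1084]
negate : [1084]
negate : [-1084]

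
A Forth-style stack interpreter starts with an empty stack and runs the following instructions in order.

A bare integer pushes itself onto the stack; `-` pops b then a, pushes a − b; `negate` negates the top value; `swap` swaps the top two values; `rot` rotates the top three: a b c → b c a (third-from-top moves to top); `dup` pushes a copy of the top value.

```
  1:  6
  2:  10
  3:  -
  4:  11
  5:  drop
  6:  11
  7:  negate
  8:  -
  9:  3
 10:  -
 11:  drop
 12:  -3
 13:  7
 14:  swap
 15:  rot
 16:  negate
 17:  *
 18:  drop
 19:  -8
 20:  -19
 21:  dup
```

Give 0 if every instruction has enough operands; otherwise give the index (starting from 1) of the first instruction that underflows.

15

6      → [6]
10     → [6, 10]
-      → [-4]
11     → [-4, 11]
drop   → [-4]
11     → [-4, 11]
negate → [-4, -11]
-      → [7]
3      → [7, 3]
-      → [4]
drop   → []
-3     → [-3]
7      → [-3, 7]
swap   → [7, -3]
rot  — needs 3 operands, stack has 2 → underflow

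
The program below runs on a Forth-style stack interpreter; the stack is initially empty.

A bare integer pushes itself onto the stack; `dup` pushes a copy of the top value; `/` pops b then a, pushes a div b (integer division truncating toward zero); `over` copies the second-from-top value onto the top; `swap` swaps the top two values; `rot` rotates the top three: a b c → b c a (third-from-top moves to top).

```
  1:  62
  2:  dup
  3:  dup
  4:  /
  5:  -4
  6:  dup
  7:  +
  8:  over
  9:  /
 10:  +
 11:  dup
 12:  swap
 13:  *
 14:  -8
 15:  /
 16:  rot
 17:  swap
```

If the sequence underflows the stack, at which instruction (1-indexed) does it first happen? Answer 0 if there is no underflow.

62   : [62]
dup  : [62, 62]
dup  : [62, 62, 62]
/    : [62, 1]
-4   : [62, 1, -4]
dup  : [62, 1, -4, -4]
+    : [62, 1, -8]
over : [62, 1, -8, 1]
/    : [62, 1, -8]
+    : [62, -7]
dup  : [62, -7, -7]
swap : [62, -7, -7]
*    : [62, 49]
-8   : [62, 49, -8]
/    : [62, -6]
rot  — needs 3 operands, stack has 2 → underflow

16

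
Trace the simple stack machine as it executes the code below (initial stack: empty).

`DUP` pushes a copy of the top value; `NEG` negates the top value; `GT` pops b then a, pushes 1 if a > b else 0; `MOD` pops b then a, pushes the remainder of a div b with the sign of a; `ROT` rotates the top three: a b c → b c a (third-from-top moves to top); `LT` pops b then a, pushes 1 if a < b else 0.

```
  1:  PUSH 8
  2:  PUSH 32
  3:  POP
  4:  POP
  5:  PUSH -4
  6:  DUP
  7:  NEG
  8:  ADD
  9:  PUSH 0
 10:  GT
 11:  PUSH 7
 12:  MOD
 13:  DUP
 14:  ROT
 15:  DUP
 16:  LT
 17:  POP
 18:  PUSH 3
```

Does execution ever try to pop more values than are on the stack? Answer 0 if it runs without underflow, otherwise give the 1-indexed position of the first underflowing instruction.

14

PUSH 8  : [8]
PUSH 32 : [8, 32]
POP     : [8]
POP     : []
PUSH -4 : [-4]
DUP     : [-4, -4]
NEG     : [-4, 4]
ADD     : [0]
PUSH 0  : [0, 0]
GT      : [0]
PUSH 7  : [0, 7]
MOD     : [0]
DUP     : [0, 0]
ROT  — needs 3 operands, stack has 2 → underflow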